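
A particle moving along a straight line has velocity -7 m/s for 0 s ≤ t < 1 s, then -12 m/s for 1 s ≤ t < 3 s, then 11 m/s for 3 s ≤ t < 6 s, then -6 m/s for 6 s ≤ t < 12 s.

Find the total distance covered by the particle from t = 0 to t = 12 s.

Distance (not displacement) is the total path length: add the absolute areas under v-t.
0–1 s: |-7| × 1 = 7 m
1–3 s: |-12| × 2 = 24 m
3–6 s: |11| × 3 = 33 m
6–12 s: |-6| × 6 = 36 m
Total distance = 100 m

100 m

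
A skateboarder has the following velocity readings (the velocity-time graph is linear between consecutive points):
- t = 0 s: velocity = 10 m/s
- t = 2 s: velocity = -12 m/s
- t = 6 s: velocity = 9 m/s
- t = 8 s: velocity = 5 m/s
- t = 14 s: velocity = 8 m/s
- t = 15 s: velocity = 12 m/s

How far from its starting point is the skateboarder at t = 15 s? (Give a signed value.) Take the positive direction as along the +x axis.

55 m

Displacement is the signed area under the v-t curve.
0–2 s: ½(10 + -12)(2) = -2 m
2–6 s: ½(-12 + 9)(4) = -6 m
6–8 s: ½(9 + 5)(2) = 14 m
8–14 s: ½(5 + 8)(6) = 39 m
14–15 s: ½(8 + 12)(1) = 10 m
Net displacement = 55 m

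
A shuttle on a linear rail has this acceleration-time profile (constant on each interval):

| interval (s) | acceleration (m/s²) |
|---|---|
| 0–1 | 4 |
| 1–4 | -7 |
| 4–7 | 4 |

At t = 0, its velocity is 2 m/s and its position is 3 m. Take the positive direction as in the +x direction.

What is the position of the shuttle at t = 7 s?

-33.5 m

On each constant-a segment, Δv = aΔt and Δx = v₀Δt + ½aΔt²; chain segment to segment.
0–1 s: v starts 2 m/s; Δx = 2·1 + ½·4·1² = 4 m; v ends 6 m/s.
1–4 s: v starts 6 m/s; Δx = 6·3 + ½·-7·3² = -13.5 m; v ends -15 m/s.
4–7 s: v starts -15 m/s; Δx = -15·3 + ½·4·3² = -27 m; v ends -3 m/s.
x(7) = 3 + Σ Δx = -33.5 m.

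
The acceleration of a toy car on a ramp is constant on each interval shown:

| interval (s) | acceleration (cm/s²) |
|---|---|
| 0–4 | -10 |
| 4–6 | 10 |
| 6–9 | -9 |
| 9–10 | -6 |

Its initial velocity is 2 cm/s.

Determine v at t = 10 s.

-51 cm/s

Δv equals the area under the a-t graph; then v = v₀ + Δv.
0–4 s: -10 × 4 = -40 cm/s
4–6 s: 10 × 2 = 20 cm/s
6–9 s: -9 × 3 = -27 cm/s
9–10 s: -6 × 1 = -6 cm/s
Δv = -53 cm/s, so v(10) = 2 + (-53) = -51 cm/s.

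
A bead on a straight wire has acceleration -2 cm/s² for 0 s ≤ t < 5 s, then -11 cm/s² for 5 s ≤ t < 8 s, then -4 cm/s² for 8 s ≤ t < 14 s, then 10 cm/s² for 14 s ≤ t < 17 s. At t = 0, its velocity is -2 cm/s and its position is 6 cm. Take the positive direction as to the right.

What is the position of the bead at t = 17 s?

-618.5 cm

On each constant-a segment, Δv = aΔt and Δx = v₀Δt + ½aΔt²; chain segment to segment.
0–5 s: v starts -2 cm/s; Δx = -2·5 + ½·-2·5² = -35 cm; v ends -12 cm/s.
5–8 s: v starts -12 cm/s; Δx = -12·3 + ½·-11·3² = -85.5 cm; v ends -45 cm/s.
8–14 s: v starts -45 cm/s; Δx = -45·6 + ½·-4·6² = -342 cm; v ends -69 cm/s.
14–17 s: v starts -69 cm/s; Δx = -69·3 + ½·10·3² = -162 cm; v ends -39 cm/s.
x(17) = 6 + Σ Δx = -618.5 cm.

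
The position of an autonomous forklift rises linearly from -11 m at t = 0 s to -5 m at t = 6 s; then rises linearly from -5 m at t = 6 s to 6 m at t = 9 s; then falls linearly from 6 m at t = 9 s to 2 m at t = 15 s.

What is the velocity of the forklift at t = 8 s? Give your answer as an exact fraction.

Velocity is the slope of the x-t graph on 6–9 s: (6 − -5)/(9 − 6) = 11/3 m/s.

11/3 m/s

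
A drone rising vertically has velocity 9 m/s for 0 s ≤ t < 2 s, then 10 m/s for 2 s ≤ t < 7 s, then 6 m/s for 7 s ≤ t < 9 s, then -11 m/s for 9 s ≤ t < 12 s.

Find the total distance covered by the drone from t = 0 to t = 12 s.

Total distance travelled is ∫|v| dt — sum the magnitudes of each area piece.
0–2 s: |9| × 2 = 18 m
2–7 s: |10| × 5 = 50 m
7–9 s: |6| × 2 = 12 m
9–12 s: |-11| × 3 = 33 m
Total distance = 113 m

113 m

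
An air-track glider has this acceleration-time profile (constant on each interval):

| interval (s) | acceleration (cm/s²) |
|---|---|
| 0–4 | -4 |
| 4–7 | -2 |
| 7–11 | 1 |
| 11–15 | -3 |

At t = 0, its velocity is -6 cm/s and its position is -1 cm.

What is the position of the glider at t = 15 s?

-356 cm

On each constant-a segment, Δv = aΔt and Δx = v₀Δt + ½aΔt²; chain segment to segment.
0–4 s: v starts -6 cm/s; Δx = -6·4 + ½·-4·4² = -56 cm; v ends -22 cm/s.
4–7 s: v starts -22 cm/s; Δx = -22·3 + ½·-2·3² = -75 cm; v ends -28 cm/s.
7–11 s: v starts -28 cm/s; Δx = -28·4 + ½·1·4² = -104 cm; v ends -24 cm/s.
11–15 s: v starts -24 cm/s; Δx = -24·4 + ½·-3·4² = -120 cm; v ends -36 cm/s.
x(15) = -1 + Σ Δx = -356 cm.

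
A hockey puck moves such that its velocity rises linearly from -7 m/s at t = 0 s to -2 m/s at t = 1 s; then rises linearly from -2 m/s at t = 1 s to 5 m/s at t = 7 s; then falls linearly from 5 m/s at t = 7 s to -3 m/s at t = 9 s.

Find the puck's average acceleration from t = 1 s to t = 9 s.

-0.125 m/s²

Average acceleration = Δv/Δt = (-3 − -2)/(9 − 1) = -0.125 m/s².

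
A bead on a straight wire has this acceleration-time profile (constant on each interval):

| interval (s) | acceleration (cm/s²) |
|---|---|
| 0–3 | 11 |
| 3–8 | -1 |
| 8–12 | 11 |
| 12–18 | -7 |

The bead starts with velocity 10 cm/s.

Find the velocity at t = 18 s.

Δv equals the area under the a-t graph; then v = v₀ + Δv.
0–3 s: 11 × 3 = 33 cm/s
3–8 s: -1 × 5 = -5 cm/s
8–12 s: 11 × 4 = 44 cm/s
12–18 s: -7 × 6 = -42 cm/s
Δv = 30 cm/s, so v(18) = 10 + (30) = 40 cm/s.

40 cm/s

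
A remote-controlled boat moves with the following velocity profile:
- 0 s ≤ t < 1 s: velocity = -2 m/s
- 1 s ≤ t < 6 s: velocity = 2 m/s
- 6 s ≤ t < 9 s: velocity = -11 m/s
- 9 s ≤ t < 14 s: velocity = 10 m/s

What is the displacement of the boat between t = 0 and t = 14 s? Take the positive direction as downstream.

Net displacement equals the area under the velocity-time graph (areas below the axis count negative).
0–1 s: -2 × 1 = -2 m
1–6 s: 2 × 5 = 10 m
6–9 s: -11 × 3 = -33 m
9–14 s: 10 × 5 = 50 m
Net displacement = 25 m

25 m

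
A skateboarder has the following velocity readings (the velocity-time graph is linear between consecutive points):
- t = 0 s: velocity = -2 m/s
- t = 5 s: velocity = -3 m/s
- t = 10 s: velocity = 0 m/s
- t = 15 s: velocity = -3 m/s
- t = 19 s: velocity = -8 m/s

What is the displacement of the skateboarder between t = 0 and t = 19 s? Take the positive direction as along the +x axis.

Displacement is the signed area under the v-t curve.
0–5 s: ½(-2 + -3)(5) = -12.5 m
5–10 s: ½(-3 + 0)(5) = -7.5 m
10–15 s: ½(0 + -3)(5) = -7.5 m
15–19 s: ½(-3 + -8)(4) = -22 m
Net displacement = -49.5 m

-49.5 m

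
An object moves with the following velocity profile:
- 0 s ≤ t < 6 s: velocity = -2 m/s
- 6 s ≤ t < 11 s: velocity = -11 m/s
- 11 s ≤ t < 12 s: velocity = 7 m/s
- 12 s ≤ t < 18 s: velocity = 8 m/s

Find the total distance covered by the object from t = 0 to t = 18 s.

122 m

Total distance travelled is ∫|v| dt — sum the magnitudes of each area piece.
0–6 s: |-2| × 6 = 12 m
6–11 s: |-11| × 5 = 55 m
11–12 s: |7| × 1 = 7 m
12–18 s: |8| × 6 = 48 m
Total distance = 122 m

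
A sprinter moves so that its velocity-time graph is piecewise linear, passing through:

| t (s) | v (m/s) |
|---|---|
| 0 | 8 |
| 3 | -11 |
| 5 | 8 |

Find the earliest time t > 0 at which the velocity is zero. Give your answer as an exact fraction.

t = 24/19 s

v changes sign on 0–3 s (from 8 to -11); the graph is linear there, so v = 0 at t = 0 + (-8)·(3 − 0)/(-11 − 8) = 24/19 s.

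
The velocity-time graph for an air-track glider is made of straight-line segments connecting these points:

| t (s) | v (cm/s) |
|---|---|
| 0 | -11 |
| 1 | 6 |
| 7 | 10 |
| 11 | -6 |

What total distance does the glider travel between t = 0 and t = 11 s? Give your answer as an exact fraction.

Total distance travelled is ∫|v| dt — sum the magnitudes of each area piece.
0–1 s: v = 0 at t = 11/17 s; triangle areas 121/34 + 18/17 = 157/34 cm
1–7 s: |½(6 + 10)(6)| = 48 cm
7–11 s: v = 0 at t = 9.5 s; triangle areas 12.5 + 4.5 = 17 cm
Total distance = 2367/34 cm

2367/34 cm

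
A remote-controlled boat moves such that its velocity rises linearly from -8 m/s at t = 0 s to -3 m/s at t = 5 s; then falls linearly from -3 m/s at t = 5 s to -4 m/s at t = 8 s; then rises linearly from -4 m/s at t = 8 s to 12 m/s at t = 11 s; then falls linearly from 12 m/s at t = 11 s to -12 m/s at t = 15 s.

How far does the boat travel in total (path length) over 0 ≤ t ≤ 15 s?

77 m

Total distance travelled is ∫|v| dt — sum the magnitudes of each area piece.
0–5 s: |½(-8 + -3)(5)| = 27.5 m
5–8 s: |½(-3 + -4)(3)| = 10.5 m
8–11 s: v = 0 at t = 8.75 s; triangle areas 1.5 + 13.5 = 15 m
11–15 s: v = 0 at t = 13 s; triangle areas 12 + 12 = 24 m
Total distance = 77 m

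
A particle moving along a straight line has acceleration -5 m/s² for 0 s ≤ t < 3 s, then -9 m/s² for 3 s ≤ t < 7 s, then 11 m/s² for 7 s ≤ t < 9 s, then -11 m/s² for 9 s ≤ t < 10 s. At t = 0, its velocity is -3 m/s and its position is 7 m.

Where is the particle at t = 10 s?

On each constant-a segment, Δv = aΔt and Δx = v₀Δt + ½aΔt²; chain segment to segment.
0–3 s: v starts -3 m/s; Δx = -3·3 + ½·-5·3² = -31.5 m; v ends -18 m/s.
3–7 s: v starts -18 m/s; Δx = -18·4 + ½·-9·4² = -144 m; v ends -54 m/s.
7–9 s: v starts -54 m/s; Δx = -54·2 + ½·11·2² = -86 m; v ends -32 m/s.
9–10 s: v starts -32 m/s; Δx = -32·1 + ½·-11·1² = -37.5 m; v ends -43 m/s.
x(10) = 7 + Σ Δx = -292 m.

-292 m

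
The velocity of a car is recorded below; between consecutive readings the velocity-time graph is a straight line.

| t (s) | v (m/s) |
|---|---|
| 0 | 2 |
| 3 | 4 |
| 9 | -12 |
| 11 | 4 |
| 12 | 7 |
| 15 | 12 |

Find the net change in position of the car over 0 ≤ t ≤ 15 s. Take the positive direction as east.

11 m

Net displacement equals the area under the velocity-time graph (areas below the axis count negative).
0–3 s: ½(2 + 4)(3) = 9 m
3–9 s: ½(4 + -12)(6) = -24 m
9–11 s: ½(-12 + 4)(2) = -8 m
11–12 s: ½(4 + 7)(1) = 5.5 m
12–15 s: ½(7 + 12)(3) = 28.5 m
Net displacement = 11 m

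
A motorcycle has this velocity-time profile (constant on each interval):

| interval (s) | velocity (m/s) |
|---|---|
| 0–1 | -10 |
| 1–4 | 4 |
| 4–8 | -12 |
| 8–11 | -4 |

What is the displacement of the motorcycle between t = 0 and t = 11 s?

-58 m

Displacement is the signed area under the v-t curve.
0–1 s: -10 × 1 = -10 m
1–4 s: 4 × 3 = 12 m
4–8 s: -12 × 4 = -48 m
8–11 s: -4 × 3 = -12 m
Net displacement = -58 m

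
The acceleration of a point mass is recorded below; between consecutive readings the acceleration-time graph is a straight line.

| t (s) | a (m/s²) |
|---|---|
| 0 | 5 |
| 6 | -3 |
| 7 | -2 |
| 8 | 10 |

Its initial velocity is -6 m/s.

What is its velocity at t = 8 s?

1.5 m/s

Δv equals the area under the a-t graph; then v = v₀ + Δv.
0–6 s: ½(5 + -3)(6) = 6 m/s
6–7 s: ½(-3 + -2)(1) = -2.5 m/s
7–8 s: ½(-2 + 10)(1) = 4 m/s
Δv = 7.5 m/s, so v(8) = -6 + (7.5) = 1.5 m/s.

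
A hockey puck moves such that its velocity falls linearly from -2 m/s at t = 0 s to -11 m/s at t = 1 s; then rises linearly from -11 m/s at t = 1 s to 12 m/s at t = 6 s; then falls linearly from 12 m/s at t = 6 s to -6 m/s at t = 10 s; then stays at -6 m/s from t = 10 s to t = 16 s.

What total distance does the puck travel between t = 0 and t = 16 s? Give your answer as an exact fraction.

Total distance travelled is ∫|v| dt — sum the magnitudes of each area piece.
0–1 s: |½(-2 + -11)(1)| = 6.5 m
1–6 s: v = 0 at t = 78/23 s; triangle areas 605/46 + 360/23 = 1325/46 m
6–10 s: v = 0 at t = 26/3 s; triangle areas 16 + 4 = 20 m
10–16 s: |-6| × 6 = 36 m
Total distance = 2100/23 m

2100/23 m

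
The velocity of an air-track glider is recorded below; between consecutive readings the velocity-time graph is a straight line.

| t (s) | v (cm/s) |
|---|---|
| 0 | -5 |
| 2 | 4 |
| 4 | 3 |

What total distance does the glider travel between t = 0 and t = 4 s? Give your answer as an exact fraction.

104/9 cm

Total distance travelled is ∫|v| dt — sum the magnitudes of each area piece.
0–2 s: v = 0 at t = 10/9 s; triangle areas 25/9 + 16/9 = 41/9 cm
2–4 s: |½(4 + 3)(2)| = 7 cm
Total distance = 104/9 cm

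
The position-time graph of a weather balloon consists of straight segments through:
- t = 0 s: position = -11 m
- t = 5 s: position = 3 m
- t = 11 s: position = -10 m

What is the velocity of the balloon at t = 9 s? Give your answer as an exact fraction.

Velocity is the slope of the x-t graph on 5–11 s: (-10 − 3)/(11 − 5) = -13/6 m/s.

-13/6 m/s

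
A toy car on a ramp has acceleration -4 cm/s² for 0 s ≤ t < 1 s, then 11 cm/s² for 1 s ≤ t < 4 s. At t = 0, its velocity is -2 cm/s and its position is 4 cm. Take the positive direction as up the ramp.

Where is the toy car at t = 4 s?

On each constant-a segment, Δv = aΔt and Δx = v₀Δt + ½aΔt²; chain segment to segment.
0–1 s: v starts -2 cm/s; Δx = -2·1 + ½·-4·1² = -4 cm; v ends -6 cm/s.
1–4 s: v starts -6 cm/s; Δx = -6·3 + ½·11·3² = 31.5 cm; v ends 27 cm/s.
x(4) = 4 + Σ Δx = 31.5 cm.

31.5 cm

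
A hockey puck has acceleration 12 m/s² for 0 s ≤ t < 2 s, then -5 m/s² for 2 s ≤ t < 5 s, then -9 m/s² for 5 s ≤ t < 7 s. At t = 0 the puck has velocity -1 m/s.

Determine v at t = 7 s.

Δv equals the area under the a-t graph; then v = v₀ + Δv.
0–2 s: 12 × 2 = 24 m/s
2–5 s: -5 × 3 = -15 m/s
5–7 s: -9 × 2 = -18 m/s
Δv = -9 m/s, so v(7) = -1 + (-9) = -10 m/s.

-10 m/s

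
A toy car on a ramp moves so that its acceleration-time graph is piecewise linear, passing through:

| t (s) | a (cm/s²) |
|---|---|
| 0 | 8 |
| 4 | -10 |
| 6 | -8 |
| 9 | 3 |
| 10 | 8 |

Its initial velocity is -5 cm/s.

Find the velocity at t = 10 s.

Δv equals the area under the a-t graph; then v = v₀ + Δv.
0–4 s: ½(8 + -10)(4) = -4 cm/s
4–6 s: ½(-10 + -8)(2) = -18 cm/s
6–9 s: ½(-8 + 3)(3) = -7.5 cm/s
9–10 s: ½(3 + 8)(1) = 5.5 cm/s
Δv = -24 cm/s, so v(10) = -5 + (-24) = -29 cm/s.

-29 cm/s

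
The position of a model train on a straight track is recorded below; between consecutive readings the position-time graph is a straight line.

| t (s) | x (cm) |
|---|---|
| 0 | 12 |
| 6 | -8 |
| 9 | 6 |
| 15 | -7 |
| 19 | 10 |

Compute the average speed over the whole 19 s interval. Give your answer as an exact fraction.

Average speed = (total path length)/(elapsed time); on a piecewise-linear x-t graph the path length is Σ|Δx|.
0–6 s: |Δx| = |-8 − 12| = 20 cm
6–9 s: |Δx| = |6 − -8| = 14 cm
9–15 s: |Δx| = |-7 − 6| = 13 cm
15–19 s: |Δx| = |10 − -7| = 17 cm
Total path = 64 cm; average speed = 64/19 = 64/19 cm/s.

64/19 cm/s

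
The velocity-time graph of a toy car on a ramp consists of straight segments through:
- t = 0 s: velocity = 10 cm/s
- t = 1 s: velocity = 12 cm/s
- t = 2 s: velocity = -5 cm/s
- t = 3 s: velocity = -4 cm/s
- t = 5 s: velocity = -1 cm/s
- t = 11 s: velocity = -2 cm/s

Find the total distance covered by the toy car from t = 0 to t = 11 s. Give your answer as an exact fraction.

586/17 cm

Total distance travelled is ∫|v| dt — sum the magnitudes of each area piece.
0–1 s: |½(10 + 12)(1)| = 11 cm
1–2 s: v = 0 at t = 29/17 s; triangle areas 72/17 + 25/34 = 169/34 cm
2–3 s: |½(-5 + -4)(1)| = 4.5 cm
3–5 s: |½(-4 + -1)(2)| = 5 cm
5–11 s: |½(-1 + -2)(6)| = 9 cm
Total distance = 586/17 cm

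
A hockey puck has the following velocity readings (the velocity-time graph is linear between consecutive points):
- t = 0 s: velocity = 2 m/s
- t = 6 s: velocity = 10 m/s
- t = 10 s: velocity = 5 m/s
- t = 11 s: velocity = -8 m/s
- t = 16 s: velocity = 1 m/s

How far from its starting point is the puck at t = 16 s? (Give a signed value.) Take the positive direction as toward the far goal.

Net displacement equals the area under the velocity-time graph (areas below the axis count negative).
0–6 s: ½(2 + 10)(6) = 36 m
6–10 s: ½(10 + 5)(4) = 30 m
10–11 s: ½(5 + -8)(1) = -1.5 m
11–16 s: ½(-8 + 1)(5) = -17.5 m
Net displacement = 47 m

47 m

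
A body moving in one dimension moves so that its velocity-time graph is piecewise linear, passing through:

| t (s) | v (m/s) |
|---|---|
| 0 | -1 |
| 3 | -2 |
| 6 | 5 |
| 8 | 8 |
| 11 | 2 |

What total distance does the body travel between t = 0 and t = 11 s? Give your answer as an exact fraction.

271/7 m

Total distance travelled is ∫|v| dt — sum the magnitudes of each area piece.
0–3 s: |½(-1 + -2)(3)| = 4.5 m
3–6 s: v = 0 at t = 27/7 s; triangle areas 6/7 + 75/14 = 87/14 m
6–8 s: |½(5 + 8)(2)| = 13 m
8–11 s: |½(8 + 2)(3)| = 15 m
Total distance = 271/7 m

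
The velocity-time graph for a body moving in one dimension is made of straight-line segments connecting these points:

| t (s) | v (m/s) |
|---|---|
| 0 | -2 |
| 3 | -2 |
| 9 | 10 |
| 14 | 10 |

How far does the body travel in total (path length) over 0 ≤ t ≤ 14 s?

82 m

Total distance travelled is ∫|v| dt — sum the magnitudes of each area piece.
0–3 s: |-2| × 3 = 6 m
3–9 s: v = 0 at t = 4 s; triangle areas 1 + 25 = 26 m
9–14 s: |10| × 5 = 50 m
Total distance = 82 m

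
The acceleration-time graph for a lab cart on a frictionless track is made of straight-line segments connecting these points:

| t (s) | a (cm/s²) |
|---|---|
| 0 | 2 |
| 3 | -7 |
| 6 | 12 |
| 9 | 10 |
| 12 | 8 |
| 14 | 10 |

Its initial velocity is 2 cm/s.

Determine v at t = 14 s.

Δv equals the area under the a-t graph; then v = v₀ + Δv.
0–3 s: ½(2 + -7)(3) = -7.5 cm/s
3–6 s: ½(-7 + 12)(3) = 7.5 cm/s
6–9 s: ½(12 + 10)(3) = 33 cm/s
9–12 s: ½(10 + 8)(3) = 27 cm/s
12–14 s: ½(8 + 10)(2) = 18 cm/s
Δv = 78 cm/s, so v(14) = 2 + (78) = 80 cm/s.

80 cm/s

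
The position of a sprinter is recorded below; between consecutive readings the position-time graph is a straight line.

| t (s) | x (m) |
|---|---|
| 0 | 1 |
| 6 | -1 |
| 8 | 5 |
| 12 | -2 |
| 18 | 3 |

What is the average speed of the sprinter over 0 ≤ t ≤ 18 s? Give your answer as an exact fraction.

Average speed = (total path length)/(elapsed time); on a piecewise-linear x-t graph the path length is Σ|Δx|.
0–6 s: |Δx| = |-1 − 1| = 2 m
6–8 s: |Δx| = |5 − -1| = 6 m
8–12 s: |Δx| = |-2 − 5| = 7 m
12–18 s: |Δx| = |3 − -2| = 5 m
Total path = 20 m; average speed = 20/18 = 10/9 m/s.

10/9 m/s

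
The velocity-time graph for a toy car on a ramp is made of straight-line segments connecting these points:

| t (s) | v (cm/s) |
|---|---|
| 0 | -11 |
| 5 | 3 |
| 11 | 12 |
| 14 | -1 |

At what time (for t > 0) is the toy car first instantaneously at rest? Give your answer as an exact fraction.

t = 55/14 s

v changes sign on 0–5 s (from -11 to 3); the graph is linear there, so v = 0 at t = 0 + (11)·(5 − 0)/(3 − -11) = 55/14 s.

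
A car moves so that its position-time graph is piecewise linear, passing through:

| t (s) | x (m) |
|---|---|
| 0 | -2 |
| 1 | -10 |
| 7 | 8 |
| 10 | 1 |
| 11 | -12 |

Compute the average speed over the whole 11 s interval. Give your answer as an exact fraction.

Average speed = (total path length)/(elapsed time); on a piecewise-linear x-t graph the path length is Σ|Δx|.
0–1 s: |Δx| = |-10 − -2| = 8 m
1–7 s: |Δx| = |8 − -10| = 18 m
7–10 s: |Δx| = |1 − 8| = 7 m
10–11 s: |Δx| = |-12 − 1| = 13 m
Total path = 46 m; average speed = 46/11 = 46/11 m/s.

46/11 m/s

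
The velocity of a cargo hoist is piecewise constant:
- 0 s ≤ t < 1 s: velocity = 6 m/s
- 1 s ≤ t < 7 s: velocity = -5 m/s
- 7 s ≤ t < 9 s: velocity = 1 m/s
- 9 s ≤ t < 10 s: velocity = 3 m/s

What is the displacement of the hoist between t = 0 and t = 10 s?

-19 m

Net displacement equals the area under the velocity-time graph (areas below the axis count negative).
0–1 s: 6 × 1 = 6 m
1–7 s: -5 × 6 = -30 m
7–9 s: 1 × 2 = 2 m
9–10 s: 3 × 1 = 3 m
Net displacement = -19 m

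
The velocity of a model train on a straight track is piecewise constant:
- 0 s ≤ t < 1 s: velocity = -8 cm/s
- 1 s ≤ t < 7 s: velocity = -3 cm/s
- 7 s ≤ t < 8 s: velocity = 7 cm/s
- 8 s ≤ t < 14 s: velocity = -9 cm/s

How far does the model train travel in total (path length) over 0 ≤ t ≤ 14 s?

Distance (not displacement) is the total path length: add the absolute areas under v-t.
0–1 s: |-8| × 1 = 8 cm
1–7 s: |-3| × 6 = 18 cm
7–8 s: |7| × 1 = 7 cm
8–14 s: |-9| × 6 = 54 cm
Total distance = 87 cm

87 cm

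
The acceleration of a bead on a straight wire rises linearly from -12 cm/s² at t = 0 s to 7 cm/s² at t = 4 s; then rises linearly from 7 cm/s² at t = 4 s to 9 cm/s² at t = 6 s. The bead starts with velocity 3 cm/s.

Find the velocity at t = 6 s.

Δv equals the area under the a-t graph; then v = v₀ + Δv.
0–4 s: ½(-12 + 7)(4) = -10 cm/s
4–6 s: ½(7 + 9)(2) = 16 cm/s
Δv = 6 cm/s, so v(6) = 3 + (6) = 9 cm/s.

9 cm/s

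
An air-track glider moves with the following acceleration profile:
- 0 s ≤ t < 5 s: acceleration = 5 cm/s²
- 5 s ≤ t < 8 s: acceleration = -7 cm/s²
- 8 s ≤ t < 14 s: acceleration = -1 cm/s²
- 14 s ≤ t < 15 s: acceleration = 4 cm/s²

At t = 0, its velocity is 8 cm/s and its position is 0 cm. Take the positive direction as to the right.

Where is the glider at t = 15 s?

On each constant-a segment, Δv = aΔt and Δx = v₀Δt + ½aΔt²; chain segment to segment.
0–5 s: v starts 8 cm/s; Δx = 8·5 + ½·5·5² = 102.5 cm; v ends 33 cm/s.
5–8 s: v starts 33 cm/s; Δx = 33·3 + ½·-7·3² = 67.5 cm; v ends 12 cm/s.
8–14 s: v starts 12 cm/s; Δx = 12·6 + ½·-1·6² = 54 cm; v ends 6 cm/s.
14–15 s: v starts 6 cm/s; Δx = 6·1 + ½·4·1² = 8 cm; v ends 10 cm/s.
x(15) = 0 + Σ Δx = 232 cm.

232 cm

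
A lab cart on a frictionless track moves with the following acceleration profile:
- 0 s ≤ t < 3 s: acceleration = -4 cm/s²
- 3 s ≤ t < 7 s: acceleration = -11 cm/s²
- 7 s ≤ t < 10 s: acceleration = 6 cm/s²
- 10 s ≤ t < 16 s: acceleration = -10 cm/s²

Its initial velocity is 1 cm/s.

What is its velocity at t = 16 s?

-97 cm/s

Δv equals the area under the a-t graph; then v = v₀ + Δv.
0–3 s: -4 × 3 = -12 cm/s
3–7 s: -11 × 4 = -44 cm/s
7–10 s: 6 × 3 = 18 cm/s
10–16 s: -10 × 6 = -60 cm/s
Δv = -98 cm/s, so v(16) = 1 + (-98) = -97 cm/s.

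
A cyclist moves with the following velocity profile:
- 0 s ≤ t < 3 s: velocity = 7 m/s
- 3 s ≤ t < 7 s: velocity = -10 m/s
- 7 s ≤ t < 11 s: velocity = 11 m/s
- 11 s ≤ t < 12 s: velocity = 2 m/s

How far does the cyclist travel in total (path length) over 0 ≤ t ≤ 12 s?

107 m

Total distance travelled is ∫|v| dt — sum the magnitudes of each area piece.
0–3 s: |7| × 3 = 21 m
3–7 s: |-10| × 4 = 40 m
7–11 s: |11| × 4 = 44 m
11–12 s: |2| × 1 = 2 m
Total distance = 107 m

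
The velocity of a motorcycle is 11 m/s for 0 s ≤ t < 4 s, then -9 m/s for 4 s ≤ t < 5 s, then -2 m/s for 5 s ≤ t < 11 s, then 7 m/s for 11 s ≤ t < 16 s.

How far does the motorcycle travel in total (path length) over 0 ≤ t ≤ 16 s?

Distance (not displacement) is the total path length: add the absolute areas under v-t.
0–4 s: |11| × 4 = 44 m
4–5 s: |-9| × 1 = 9 m
5–11 s: |-2| × 6 = 12 m
11–16 s: |7| × 5 = 35 m
Total distance = 100 m

100 m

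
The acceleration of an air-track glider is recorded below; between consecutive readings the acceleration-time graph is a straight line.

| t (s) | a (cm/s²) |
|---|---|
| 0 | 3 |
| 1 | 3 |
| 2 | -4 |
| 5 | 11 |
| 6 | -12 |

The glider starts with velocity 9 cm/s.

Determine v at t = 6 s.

21.5 cm/s

Δv equals the area under the a-t graph; then v = v₀ + Δv.
0–1 s: 3 × 1 = 3 cm/s
1–2 s: ½(3 + -4)(1) = -0.5 cm/s
2–5 s: ½(-4 + 11)(3) = 10.5 cm/s
5–6 s: ½(11 + -12)(1) = -0.5 cm/s
Δv = 12.5 cm/s, so v(6) = 9 + (12.5) = 21.5 cm/s.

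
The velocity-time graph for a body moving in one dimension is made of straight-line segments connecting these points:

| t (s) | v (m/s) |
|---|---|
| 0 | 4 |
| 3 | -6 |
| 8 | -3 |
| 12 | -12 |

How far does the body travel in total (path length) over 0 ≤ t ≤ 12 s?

60.3 m

Total distance travelled is ∫|v| dt — sum the magnitudes of each area piece.
0–3 s: v = 0 at t = 1.2 s; triangle areas 2.4 + 5.4 = 7.8 m
3–8 s: |½(-6 + -3)(5)| = 22.5 m
8–12 s: |½(-3 + -12)(4)| = 30 m
Total distance = 60.3 m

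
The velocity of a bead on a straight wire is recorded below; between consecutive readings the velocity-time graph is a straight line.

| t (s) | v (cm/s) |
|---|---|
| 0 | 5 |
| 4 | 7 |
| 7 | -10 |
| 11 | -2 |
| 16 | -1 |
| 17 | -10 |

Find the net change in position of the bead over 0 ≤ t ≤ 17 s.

Displacement is the signed area under the v-t curve.
0–4 s: ½(5 + 7)(4) = 24 cm
4–7 s: ½(7 + -10)(3) = -4.5 cm
7–11 s: ½(-10 + -2)(4) = -24 cm
11–16 s: ½(-2 + -1)(5) = -7.5 cm
16–17 s: ½(-1 + -10)(1) = -5.5 cm
Net displacement = -17.5 cm

-17.5 cm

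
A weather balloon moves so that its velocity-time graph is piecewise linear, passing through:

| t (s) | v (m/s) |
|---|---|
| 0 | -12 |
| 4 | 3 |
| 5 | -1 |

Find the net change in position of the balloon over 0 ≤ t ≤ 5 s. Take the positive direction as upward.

Displacement is the signed area under the v-t curve.
0–4 s: ½(-12 + 3)(4) = -18 m
4–5 s: ½(3 + -1)(1) = 1 m
Net displacement = -17 m

-17 m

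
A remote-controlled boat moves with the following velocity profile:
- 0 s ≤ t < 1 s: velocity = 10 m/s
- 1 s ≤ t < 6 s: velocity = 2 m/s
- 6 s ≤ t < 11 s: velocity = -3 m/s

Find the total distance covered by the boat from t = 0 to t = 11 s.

Total distance travelled is ∫|v| dt — sum the magnitudes of each area piece.
0–1 s: |10| × 1 = 10 m
1–6 s: |2| × 5 = 10 m
6–11 s: |-3| × 5 = 15 m
Total distance = 35 m

35 m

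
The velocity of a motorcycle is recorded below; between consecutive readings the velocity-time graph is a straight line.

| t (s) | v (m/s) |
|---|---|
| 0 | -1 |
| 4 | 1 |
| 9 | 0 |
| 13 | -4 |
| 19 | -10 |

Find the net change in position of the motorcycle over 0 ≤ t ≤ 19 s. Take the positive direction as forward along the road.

Net displacement equals the area under the velocity-time graph (areas below the axis count negative).
0–4 s: ½(-1 + 1)(4) = 0 m
4–9 s: ½(1 + 0)(5) = 2.5 m
9–13 s: ½(0 + -4)(4) = -8 m
13–19 s: ½(-4 + -10)(6) = -42 m
Net displacement = -47.5 m

-47.5 m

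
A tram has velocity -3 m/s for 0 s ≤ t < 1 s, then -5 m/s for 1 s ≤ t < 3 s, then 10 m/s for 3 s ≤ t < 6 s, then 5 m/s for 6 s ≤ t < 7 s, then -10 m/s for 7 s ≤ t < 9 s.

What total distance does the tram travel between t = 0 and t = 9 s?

Total distance travelled is ∫|v| dt — sum the magnitudes of each area piece.
0–1 s: |-3| × 1 = 3 m
1–3 s: |-5| × 2 = 10 m
3–6 s: |10| × 3 = 30 m
6–7 s: |5| × 1 = 5 m
7–9 s: |-10| × 2 = 20 m
Total distance = 68 m

68 m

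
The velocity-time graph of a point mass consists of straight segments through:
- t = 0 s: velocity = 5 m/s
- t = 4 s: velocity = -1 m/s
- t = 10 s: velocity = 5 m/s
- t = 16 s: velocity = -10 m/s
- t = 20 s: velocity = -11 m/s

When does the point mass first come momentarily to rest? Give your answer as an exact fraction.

v changes sign on 0–4 s (from 5 to -1); the graph is linear there, so v = 0 at t = 0 + (-5)·(4 − 0)/(-1 − 5) = 10/3 s.

t = 10/3 s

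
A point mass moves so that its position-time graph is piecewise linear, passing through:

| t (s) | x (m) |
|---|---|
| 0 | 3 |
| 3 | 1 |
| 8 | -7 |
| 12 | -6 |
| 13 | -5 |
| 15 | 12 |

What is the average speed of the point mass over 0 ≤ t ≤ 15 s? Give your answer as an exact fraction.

Average speed = (total path length)/(elapsed time); on a piecewise-linear x-t graph the path length is Σ|Δx|.
0–3 s: |Δx| = |1 − 3| = 2 m
3–8 s: |Δx| = |-7 − 1| = 8 m
8–12 s: |Δx| = |-6 − -7| = 1 m
12–13 s: |Δx| = |-5 − -6| = 1 m
13–15 s: |Δx| = |12 − -5| = 17 m
Total path = 29 m; average speed = 29/15 = 29/15 m/s.

29/15 m/s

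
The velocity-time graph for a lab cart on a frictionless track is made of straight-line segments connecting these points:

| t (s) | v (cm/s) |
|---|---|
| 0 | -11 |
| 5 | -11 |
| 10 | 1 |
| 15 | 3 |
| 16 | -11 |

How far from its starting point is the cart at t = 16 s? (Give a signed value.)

-74 cm

Net displacement equals the area under the velocity-time graph (areas below the axis count negative).
0–5 s: -11 × 5 = -55 cm
5–10 s: ½(-11 + 1)(5) = -25 cm
10–15 s: ½(1 + 3)(5) = 10 cm
15–16 s: ½(3 + -11)(1) = -4 cm
Net displacement = -74 cm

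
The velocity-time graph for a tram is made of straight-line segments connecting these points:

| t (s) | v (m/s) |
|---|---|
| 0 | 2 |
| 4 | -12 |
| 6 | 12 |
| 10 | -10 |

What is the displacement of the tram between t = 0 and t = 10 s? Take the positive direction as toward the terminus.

-16 m

Net displacement equals the area under the velocity-time graph (areas below the axis count negative).
0–4 s: ½(2 + -12)(4) = -20 m
4–6 s: ½(-12 + 12)(2) = 0 m
6–10 s: ½(12 + -10)(4) = 4 m
Net displacement = -16 m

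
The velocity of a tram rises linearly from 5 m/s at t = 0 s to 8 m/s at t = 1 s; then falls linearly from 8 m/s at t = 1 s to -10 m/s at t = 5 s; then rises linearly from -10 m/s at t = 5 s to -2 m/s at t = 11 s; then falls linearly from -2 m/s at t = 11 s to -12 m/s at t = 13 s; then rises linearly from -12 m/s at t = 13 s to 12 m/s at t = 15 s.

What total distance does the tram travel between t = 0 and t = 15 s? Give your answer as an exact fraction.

1561/18 m

Total distance travelled is ∫|v| dt — sum the magnitudes of each area piece.
0–1 s: |½(5 + 8)(1)| = 6.5 m
1–5 s: v = 0 at t = 25/9 s; triangle areas 64/9 + 100/9 = 164/9 m
5–11 s: |½(-10 + -2)(6)| = 36 m
11–13 s: |½(-2 + -12)(2)| = 14 m
13–15 s: v = 0 at t = 14 s; triangle areas 6 + 6 = 12 m
Total distance = 1561/18 m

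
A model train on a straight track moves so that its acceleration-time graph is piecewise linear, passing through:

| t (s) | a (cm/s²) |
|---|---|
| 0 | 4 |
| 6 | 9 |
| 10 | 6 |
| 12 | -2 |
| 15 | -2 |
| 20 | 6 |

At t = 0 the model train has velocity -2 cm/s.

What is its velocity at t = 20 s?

75 cm/s

Δv equals the area under the a-t graph; then v = v₀ + Δv.
0–6 s: ½(4 + 9)(6) = 39 cm/s
6–10 s: ½(9 + 6)(4) = 30 cm/s
10–12 s: ½(6 + -2)(2) = 4 cm/s
12–15 s: -2 × 3 = -6 cm/s
15–20 s: ½(-2 + 6)(5) = 10 cm/s
Δv = 77 cm/s, so v(20) = -2 + (77) = 75 cm/s.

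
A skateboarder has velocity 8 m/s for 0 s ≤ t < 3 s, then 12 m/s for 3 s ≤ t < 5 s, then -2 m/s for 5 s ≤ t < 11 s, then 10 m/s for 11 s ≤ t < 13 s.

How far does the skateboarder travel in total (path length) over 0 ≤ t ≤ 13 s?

Distance (not displacement) is the total path length: add the absolute areas under v-t.
0–3 s: |8| × 3 = 24 m
3–5 s: |12| × 2 = 24 m
5–11 s: |-2| × 6 = 12 m
11–13 s: |10| × 2 = 20 m
Total distance = 80 m

80 m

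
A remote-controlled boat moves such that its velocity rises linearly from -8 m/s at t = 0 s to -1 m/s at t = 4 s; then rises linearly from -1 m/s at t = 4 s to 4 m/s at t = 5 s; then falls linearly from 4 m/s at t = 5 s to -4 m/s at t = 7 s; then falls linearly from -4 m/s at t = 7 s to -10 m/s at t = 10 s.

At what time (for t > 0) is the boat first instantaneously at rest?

v changes sign on 4–5 s (from -1 to 4); the graph is linear there, so v = 0 at t = 4 + (1)·(5 − 4)/(4 − -1) = 4.2 s.

t = 4.2 s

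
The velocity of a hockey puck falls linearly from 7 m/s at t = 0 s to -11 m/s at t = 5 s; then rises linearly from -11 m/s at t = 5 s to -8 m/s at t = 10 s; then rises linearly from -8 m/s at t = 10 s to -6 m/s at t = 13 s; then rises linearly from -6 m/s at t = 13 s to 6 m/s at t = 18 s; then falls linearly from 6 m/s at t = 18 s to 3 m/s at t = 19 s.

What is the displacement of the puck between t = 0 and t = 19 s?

-74 m

Net displacement equals the area under the velocity-time graph (areas below the axis count negative).
0–5 s: ½(7 + -11)(5) = -10 m
5–10 s: ½(-11 + -8)(5) = -47.5 m
10–13 s: ½(-8 + -6)(3) = -21 m
13–18 s: ½(-6 + 6)(5) = 0 m
18–19 s: ½(6 + 3)(1) = 4.5 m
Net displacement = -74 m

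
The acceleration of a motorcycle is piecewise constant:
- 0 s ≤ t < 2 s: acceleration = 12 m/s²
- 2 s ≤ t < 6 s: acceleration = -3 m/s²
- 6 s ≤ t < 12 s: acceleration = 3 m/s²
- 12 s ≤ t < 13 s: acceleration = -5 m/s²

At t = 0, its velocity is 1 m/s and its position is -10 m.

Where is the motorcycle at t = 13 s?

On each constant-a segment, Δv = aΔt and Δx = v₀Δt + ½aΔt²; chain segment to segment.
0–2 s: v starts 1 m/s; Δx = 1·2 + ½·12·2² = 26 m; v ends 25 m/s.
2–6 s: v starts 25 m/s; Δx = 25·4 + ½·-3·4² = 76 m; v ends 13 m/s.
6–12 s: v starts 13 m/s; Δx = 13·6 + ½·3·6² = 132 m; v ends 31 m/s.
12–13 s: v starts 31 m/s; Δx = 31·1 + ½·-5·1² = 28.5 m; v ends 26 m/s.
x(13) = -10 + Σ Δx = 252.5 m.

252.5 m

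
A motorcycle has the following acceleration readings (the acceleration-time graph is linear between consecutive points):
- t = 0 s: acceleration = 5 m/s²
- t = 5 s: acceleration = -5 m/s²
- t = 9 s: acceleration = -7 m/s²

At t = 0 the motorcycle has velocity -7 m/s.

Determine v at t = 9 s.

Δv equals the area under the a-t graph; then v = v₀ + Δv.
0–5 s: ½(5 + -5)(5) = 0 m/s
5–9 s: ½(-5 + -7)(4) = -24 m/s
Δv = -24 m/s, so v(9) = -7 + (-24) = -31 m/s.

-31 m/s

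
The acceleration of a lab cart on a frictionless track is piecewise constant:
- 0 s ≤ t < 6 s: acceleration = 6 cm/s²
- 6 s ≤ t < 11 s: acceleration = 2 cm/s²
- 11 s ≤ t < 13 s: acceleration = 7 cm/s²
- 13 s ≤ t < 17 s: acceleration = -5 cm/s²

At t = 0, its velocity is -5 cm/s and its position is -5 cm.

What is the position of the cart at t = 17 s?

529 cm

On each constant-a segment, Δv = aΔt and Δx = v₀Δt + ½aΔt²; chain segment to segment.
0–6 s: v starts -5 cm/s; Δx = -5·6 + ½·6·6² = 78 cm; v ends 31 cm/s.
6–11 s: v starts 31 cm/s; Δx = 31·5 + ½·2·5² = 180 cm; v ends 41 cm/s.
11–13 s: v starts 41 cm/s; Δx = 41·2 + ½·7·2² = 96 cm; v ends 55 cm/s.
13–17 s: v starts 55 cm/s; Δx = 55·4 + ½·-5·4² = 180 cm; v ends 35 cm/s.
x(17) = -5 + Σ Δx = 529 cm.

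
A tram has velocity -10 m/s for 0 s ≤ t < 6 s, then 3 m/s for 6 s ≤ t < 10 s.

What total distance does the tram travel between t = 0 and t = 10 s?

72 m

Total distance travelled is ∫|v| dt — sum the magnitudes of each area piece.
0–6 s: |-10| × 6 = 60 m
6–10 s: |3| × 4 = 12 m
Total distance = 72 m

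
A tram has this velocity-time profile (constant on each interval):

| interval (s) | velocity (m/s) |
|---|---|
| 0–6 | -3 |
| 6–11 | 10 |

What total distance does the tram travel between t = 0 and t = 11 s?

Distance (not displacement) is the total path length: add the absolute areas under v-t.
0–6 s: |-3| × 6 = 18 m
6–11 s: |10| × 5 = 50 m
Total distance = 68 m

68 m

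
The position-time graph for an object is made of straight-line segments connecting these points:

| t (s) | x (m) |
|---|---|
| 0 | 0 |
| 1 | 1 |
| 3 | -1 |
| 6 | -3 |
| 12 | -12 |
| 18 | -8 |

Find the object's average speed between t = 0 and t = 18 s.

Average speed = (total path length)/(elapsed time); on a piecewise-linear x-t graph the path length is Σ|Δx|.
0–1 s: |Δx| = |1 − 0| = 1 m
1–3 s: |Δx| = |-1 − 1| = 2 m
3–6 s: |Δx| = |-3 − -1| = 2 m
6–12 s: |Δx| = |-12 − -3| = 9 m
12–18 s: |Δx| = |-8 − -12| = 4 m
Total path = 18 m; average speed = 18/18 = 1 m/s.

1 m/s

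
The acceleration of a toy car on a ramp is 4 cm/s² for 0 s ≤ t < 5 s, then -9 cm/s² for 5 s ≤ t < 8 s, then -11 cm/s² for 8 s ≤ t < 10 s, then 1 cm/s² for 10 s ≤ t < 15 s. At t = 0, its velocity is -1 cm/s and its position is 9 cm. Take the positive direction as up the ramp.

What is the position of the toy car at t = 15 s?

-105 cm

On each constant-a segment, Δv = aΔt and Δx = v₀Δt + ½aΔt²; chain segment to segment.
0–5 s: v starts -1 cm/s; Δx = -1·5 + ½·4·5² = 45 cm; v ends 19 cm/s.
5–8 s: v starts 19 cm/s; Δx = 19·3 + ½·-9·3² = 16.5 cm; v ends -8 cm/s.
8–10 s: v starts -8 cm/s; Δx = -8·2 + ½·-11·2² = -38 cm; v ends -30 cm/s.
10–15 s: v starts -30 cm/s; Δx = -30·5 + ½·1·5² = -137.5 cm; v ends -25 cm/s.
x(15) = 9 + Σ Δx = -105 cm.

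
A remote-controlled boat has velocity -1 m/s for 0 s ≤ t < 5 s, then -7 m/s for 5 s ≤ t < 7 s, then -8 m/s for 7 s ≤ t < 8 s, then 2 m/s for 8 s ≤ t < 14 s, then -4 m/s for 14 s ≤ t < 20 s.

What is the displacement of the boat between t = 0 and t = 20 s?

Net displacement equals the area under the velocity-time graph (areas below the axis count negative).
0–5 s: -1 × 5 = -5 m
5–7 s: -7 × 2 = -14 m
7–8 s: -8 × 1 = -8 m
8–14 s: 2 × 6 = 12 m
14–20 s: -4 × 6 = -24 m
Net displacement = -39 m

-39 m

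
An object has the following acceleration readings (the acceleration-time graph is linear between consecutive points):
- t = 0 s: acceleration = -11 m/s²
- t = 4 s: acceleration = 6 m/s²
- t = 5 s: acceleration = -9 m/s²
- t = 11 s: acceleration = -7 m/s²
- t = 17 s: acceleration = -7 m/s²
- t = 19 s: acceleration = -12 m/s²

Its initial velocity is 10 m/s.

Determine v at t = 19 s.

Δv equals the area under the a-t graph; then v = v₀ + Δv.
0–4 s: ½(-11 + 6)(4) = -10 m/s
4–5 s: ½(6 + -9)(1) = -1.5 m/s
5–11 s: ½(-9 + -7)(6) = -48 m/s
11–17 s: -7 × 6 = -42 m/s
17–19 s: ½(-7 + -12)(2) = -19 m/s
Δv = -120.5 m/s, so v(19) = 10 + (-120.5) = -110.5 m/s.

-110.5 m/s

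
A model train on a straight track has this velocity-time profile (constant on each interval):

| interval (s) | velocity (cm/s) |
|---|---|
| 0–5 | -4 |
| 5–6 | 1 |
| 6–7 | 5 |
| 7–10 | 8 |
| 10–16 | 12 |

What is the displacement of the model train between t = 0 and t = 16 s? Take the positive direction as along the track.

82 cm

Displacement is the signed area under the v-t curve.
0–5 s: -4 × 5 = -20 cm
5–6 s: 1 × 1 = 1 cm
6–7 s: 5 × 1 = 5 cm
7–10 s: 8 × 3 = 24 cm
10–16 s: 12 × 6 = 72 cm
Net displacement = 82 cm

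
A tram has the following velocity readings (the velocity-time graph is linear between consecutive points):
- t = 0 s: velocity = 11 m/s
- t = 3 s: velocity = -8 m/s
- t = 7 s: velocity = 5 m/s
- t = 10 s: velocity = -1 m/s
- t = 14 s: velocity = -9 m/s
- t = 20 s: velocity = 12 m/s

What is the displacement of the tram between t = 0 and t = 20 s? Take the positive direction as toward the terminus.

-6.5 m

Net displacement equals the area under the velocity-time graph (areas below the axis count negative).
0–3 s: ½(11 + -8)(3) = 4.5 m
3–7 s: ½(-8 + 5)(4) = -6 m
7–10 s: ½(5 + -1)(3) = 6 m
10–14 s: ½(-1 + -9)(4) = -20 m
14–20 s: ½(-9 + 12)(6) = 9 m
Net displacement = -6.5 m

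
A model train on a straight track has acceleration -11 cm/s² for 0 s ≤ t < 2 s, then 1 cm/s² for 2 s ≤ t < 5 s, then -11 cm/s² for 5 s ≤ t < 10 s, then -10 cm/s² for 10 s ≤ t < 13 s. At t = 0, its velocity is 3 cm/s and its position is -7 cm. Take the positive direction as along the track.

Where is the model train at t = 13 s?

-551 cm

On each constant-a segment, Δv = aΔt and Δx = v₀Δt + ½aΔt²; chain segment to segment.
0–2 s: v starts 3 cm/s; Δx = 3·2 + ½·-11·2² = -16 cm; v ends -19 cm/s.
2–5 s: v starts -19 cm/s; Δx = -19·3 + ½·1·3² = -52.5 cm; v ends -16 cm/s.
5–10 s: v starts -16 cm/s; Δx = -16·5 + ½·-11·5² = -217.5 cm; v ends -71 cm/s.
10–13 s: v starts -71 cm/s; Δx = -71·3 + ½·-10·3² = -258 cm; v ends -101 cm/s.
x(13) = -7 + Σ Δx = -551 cm.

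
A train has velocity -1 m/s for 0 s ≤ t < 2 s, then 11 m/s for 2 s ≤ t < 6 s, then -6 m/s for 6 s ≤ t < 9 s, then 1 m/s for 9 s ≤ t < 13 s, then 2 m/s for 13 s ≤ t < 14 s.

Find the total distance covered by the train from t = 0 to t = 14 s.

70 m

Distance (not displacement) is the total path length: add the absolute areas under v-t.
0–2 s: |-1| × 2 = 2 m
2–6 s: |11| × 4 = 44 m
6–9 s: |-6| × 3 = 18 m
9–13 s: |1| × 4 = 4 m
13–14 s: |2| × 1 = 2 m
Total distance = 70 m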